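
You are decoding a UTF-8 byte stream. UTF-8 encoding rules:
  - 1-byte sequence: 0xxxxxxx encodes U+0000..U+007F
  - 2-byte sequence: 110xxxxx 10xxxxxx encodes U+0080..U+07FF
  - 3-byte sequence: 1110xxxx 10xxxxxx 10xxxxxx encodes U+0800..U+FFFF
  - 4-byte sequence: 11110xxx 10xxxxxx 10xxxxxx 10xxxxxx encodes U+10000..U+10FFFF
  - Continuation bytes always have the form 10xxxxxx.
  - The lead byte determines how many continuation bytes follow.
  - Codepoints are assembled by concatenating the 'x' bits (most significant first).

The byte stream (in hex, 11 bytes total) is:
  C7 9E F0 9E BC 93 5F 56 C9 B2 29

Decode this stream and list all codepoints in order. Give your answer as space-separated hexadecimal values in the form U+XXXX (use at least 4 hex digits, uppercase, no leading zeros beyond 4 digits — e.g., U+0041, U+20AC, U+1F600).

Byte[0]=C7: 2-byte lead, need 1 cont bytes. acc=0x7
Byte[1]=9E: continuation. acc=(acc<<6)|0x1E=0x1DE
Completed: cp=U+01DE (starts at byte 0)
Byte[2]=F0: 4-byte lead, need 3 cont bytes. acc=0x0
Byte[3]=9E: continuation. acc=(acc<<6)|0x1E=0x1E
Byte[4]=BC: continuation. acc=(acc<<6)|0x3C=0x7BC
Byte[5]=93: continuation. acc=(acc<<6)|0x13=0x1EF13
Completed: cp=U+1EF13 (starts at byte 2)
Byte[6]=5F: 1-byte ASCII. cp=U+005F
Byte[7]=56: 1-byte ASCII. cp=U+0056
Byte[8]=C9: 2-byte lead, need 1 cont bytes. acc=0x9
Byte[9]=B2: continuation. acc=(acc<<6)|0x32=0x272
Completed: cp=U+0272 (starts at byte 8)
Byte[10]=29: 1-byte ASCII. cp=U+0029

Answer: U+01DE U+1EF13 U+005F U+0056 U+0272 U+0029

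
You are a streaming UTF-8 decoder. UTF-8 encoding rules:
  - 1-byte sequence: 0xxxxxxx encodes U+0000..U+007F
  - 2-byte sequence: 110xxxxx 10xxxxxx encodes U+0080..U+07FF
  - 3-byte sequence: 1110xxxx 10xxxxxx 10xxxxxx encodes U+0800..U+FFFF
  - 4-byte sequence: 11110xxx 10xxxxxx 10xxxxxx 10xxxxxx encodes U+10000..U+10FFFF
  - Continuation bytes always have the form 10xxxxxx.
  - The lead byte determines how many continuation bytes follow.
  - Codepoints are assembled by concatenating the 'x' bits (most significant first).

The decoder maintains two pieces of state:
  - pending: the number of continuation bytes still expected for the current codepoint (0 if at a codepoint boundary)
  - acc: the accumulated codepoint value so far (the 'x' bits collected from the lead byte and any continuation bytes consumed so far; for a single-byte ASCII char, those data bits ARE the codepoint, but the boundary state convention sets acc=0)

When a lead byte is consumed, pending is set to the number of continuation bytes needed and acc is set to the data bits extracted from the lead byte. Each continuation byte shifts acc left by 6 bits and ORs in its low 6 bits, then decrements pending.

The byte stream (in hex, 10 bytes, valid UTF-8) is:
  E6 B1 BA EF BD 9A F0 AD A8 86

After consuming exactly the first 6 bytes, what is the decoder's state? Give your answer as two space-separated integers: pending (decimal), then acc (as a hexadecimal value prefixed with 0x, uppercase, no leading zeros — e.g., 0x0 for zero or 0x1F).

Byte[0]=E6: 3-byte lead. pending=2, acc=0x6
Byte[1]=B1: continuation. acc=(acc<<6)|0x31=0x1B1, pending=1
Byte[2]=BA: continuation. acc=(acc<<6)|0x3A=0x6C7A, pending=0
Byte[3]=EF: 3-byte lead. pending=2, acc=0xF
Byte[4]=BD: continuation. acc=(acc<<6)|0x3D=0x3FD, pending=1
Byte[5]=9A: continuation. acc=(acc<<6)|0x1A=0xFF5A, pending=0

Answer: 0 0xFF5A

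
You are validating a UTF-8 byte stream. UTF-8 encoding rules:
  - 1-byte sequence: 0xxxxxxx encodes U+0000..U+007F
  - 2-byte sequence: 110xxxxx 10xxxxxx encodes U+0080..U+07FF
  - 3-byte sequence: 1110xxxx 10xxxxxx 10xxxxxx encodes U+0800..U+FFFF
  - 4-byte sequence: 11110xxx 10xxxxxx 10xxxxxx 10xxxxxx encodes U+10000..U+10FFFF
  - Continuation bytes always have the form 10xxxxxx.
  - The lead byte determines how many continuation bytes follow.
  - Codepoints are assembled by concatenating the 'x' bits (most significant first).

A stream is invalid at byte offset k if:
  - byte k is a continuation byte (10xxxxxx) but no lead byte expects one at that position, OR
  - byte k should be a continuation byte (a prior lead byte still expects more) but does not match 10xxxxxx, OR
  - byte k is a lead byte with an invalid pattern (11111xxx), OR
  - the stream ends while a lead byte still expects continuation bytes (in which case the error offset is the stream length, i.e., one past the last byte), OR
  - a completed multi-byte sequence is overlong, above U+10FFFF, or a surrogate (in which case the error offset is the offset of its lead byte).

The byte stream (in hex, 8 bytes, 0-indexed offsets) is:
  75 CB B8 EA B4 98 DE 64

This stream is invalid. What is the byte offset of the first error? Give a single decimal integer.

Answer: 7

Derivation:
Byte[0]=75: 1-byte ASCII. cp=U+0075
Byte[1]=CB: 2-byte lead, need 1 cont bytes. acc=0xB
Byte[2]=B8: continuation. acc=(acc<<6)|0x38=0x2F8
Completed: cp=U+02F8 (starts at byte 1)
Byte[3]=EA: 3-byte lead, need 2 cont bytes. acc=0xA
Byte[4]=B4: continuation. acc=(acc<<6)|0x34=0x2B4
Byte[5]=98: continuation. acc=(acc<<6)|0x18=0xAD18
Completed: cp=U+AD18 (starts at byte 3)
Byte[6]=DE: 2-byte lead, need 1 cont bytes. acc=0x1E
Byte[7]=64: expected 10xxxxxx continuation. INVALID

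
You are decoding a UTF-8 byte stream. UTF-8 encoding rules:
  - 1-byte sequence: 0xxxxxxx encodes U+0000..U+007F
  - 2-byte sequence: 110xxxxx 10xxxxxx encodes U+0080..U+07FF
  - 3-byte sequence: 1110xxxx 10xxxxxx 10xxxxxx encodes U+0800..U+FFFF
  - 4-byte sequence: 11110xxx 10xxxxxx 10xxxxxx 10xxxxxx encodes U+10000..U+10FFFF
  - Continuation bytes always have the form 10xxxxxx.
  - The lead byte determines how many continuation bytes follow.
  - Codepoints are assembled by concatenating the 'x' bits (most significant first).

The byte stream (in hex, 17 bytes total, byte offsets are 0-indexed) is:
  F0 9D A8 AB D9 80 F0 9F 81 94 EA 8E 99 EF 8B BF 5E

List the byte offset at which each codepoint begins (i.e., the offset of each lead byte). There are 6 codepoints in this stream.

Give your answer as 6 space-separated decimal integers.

Answer: 0 4 6 10 13 16

Derivation:
Byte[0]=F0: 4-byte lead, need 3 cont bytes. acc=0x0
Byte[1]=9D: continuation. acc=(acc<<6)|0x1D=0x1D
Byte[2]=A8: continuation. acc=(acc<<6)|0x28=0x768
Byte[3]=AB: continuation. acc=(acc<<6)|0x2B=0x1DA2B
Completed: cp=U+1DA2B (starts at byte 0)
Byte[4]=D9: 2-byte lead, need 1 cont bytes. acc=0x19
Byte[5]=80: continuation. acc=(acc<<6)|0x00=0x640
Completed: cp=U+0640 (starts at byte 4)
Byte[6]=F0: 4-byte lead, need 3 cont bytes. acc=0x0
Byte[7]=9F: continuation. acc=(acc<<6)|0x1F=0x1F
Byte[8]=81: continuation. acc=(acc<<6)|0x01=0x7C1
Byte[9]=94: continuation. acc=(acc<<6)|0x14=0x1F054
Completed: cp=U+1F054 (starts at byte 6)
Byte[10]=EA: 3-byte lead, need 2 cont bytes. acc=0xA
Byte[11]=8E: continuation. acc=(acc<<6)|0x0E=0x28E
Byte[12]=99: continuation. acc=(acc<<6)|0x19=0xA399
Completed: cp=U+A399 (starts at byte 10)
Byte[13]=EF: 3-byte lead, need 2 cont bytes. acc=0xF
Byte[14]=8B: continuation. acc=(acc<<6)|0x0B=0x3CB
Byte[15]=BF: continuation. acc=(acc<<6)|0x3F=0xF2FF
Completed: cp=U+F2FF (starts at byte 13)
Byte[16]=5E: 1-byte ASCII. cp=U+005E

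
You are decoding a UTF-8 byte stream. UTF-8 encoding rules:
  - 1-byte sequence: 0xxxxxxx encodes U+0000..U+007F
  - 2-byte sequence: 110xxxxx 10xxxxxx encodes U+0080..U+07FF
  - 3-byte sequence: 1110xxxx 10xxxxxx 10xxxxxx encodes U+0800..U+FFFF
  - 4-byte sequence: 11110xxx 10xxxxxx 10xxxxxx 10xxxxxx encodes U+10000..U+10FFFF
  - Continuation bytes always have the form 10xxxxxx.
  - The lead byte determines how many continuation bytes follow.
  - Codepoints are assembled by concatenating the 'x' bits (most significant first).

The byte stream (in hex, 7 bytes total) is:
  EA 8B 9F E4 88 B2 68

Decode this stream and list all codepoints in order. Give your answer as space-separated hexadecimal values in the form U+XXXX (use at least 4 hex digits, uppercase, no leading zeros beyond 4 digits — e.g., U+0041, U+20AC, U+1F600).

Byte[0]=EA: 3-byte lead, need 2 cont bytes. acc=0xA
Byte[1]=8B: continuation. acc=(acc<<6)|0x0B=0x28B
Byte[2]=9F: continuation. acc=(acc<<6)|0x1F=0xA2DF
Completed: cp=U+A2DF (starts at byte 0)
Byte[3]=E4: 3-byte lead, need 2 cont bytes. acc=0x4
Byte[4]=88: continuation. acc=(acc<<6)|0x08=0x108
Byte[5]=B2: continuation. acc=(acc<<6)|0x32=0x4232
Completed: cp=U+4232 (starts at byte 3)
Byte[6]=68: 1-byte ASCII. cp=U+0068

Answer: U+A2DF U+4232 U+0068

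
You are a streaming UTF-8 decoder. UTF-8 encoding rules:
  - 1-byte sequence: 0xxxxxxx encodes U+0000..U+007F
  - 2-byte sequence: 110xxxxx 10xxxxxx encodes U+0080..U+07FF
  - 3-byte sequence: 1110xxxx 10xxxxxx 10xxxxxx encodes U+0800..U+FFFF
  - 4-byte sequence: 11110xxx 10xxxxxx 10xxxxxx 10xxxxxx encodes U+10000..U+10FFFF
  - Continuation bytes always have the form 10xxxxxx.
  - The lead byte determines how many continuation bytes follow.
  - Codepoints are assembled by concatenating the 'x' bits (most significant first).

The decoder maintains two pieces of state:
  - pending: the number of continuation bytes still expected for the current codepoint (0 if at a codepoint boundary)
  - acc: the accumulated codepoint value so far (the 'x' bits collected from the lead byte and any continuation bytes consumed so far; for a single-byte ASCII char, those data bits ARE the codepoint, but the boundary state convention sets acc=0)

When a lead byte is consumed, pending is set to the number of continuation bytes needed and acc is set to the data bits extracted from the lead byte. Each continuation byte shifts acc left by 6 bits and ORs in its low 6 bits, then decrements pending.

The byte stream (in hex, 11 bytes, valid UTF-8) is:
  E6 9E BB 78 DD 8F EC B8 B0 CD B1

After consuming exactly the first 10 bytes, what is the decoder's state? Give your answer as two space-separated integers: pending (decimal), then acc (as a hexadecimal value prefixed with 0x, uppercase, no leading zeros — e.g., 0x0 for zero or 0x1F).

Answer: 1 0xD

Derivation:
Byte[0]=E6: 3-byte lead. pending=2, acc=0x6
Byte[1]=9E: continuation. acc=(acc<<6)|0x1E=0x19E, pending=1
Byte[2]=BB: continuation. acc=(acc<<6)|0x3B=0x67BB, pending=0
Byte[3]=78: 1-byte. pending=0, acc=0x0
Byte[4]=DD: 2-byte lead. pending=1, acc=0x1D
Byte[5]=8F: continuation. acc=(acc<<6)|0x0F=0x74F, pending=0
Byte[6]=EC: 3-byte lead. pending=2, acc=0xC
Byte[7]=B8: continuation. acc=(acc<<6)|0x38=0x338, pending=1
Byte[8]=B0: continuation. acc=(acc<<6)|0x30=0xCE30, pending=0
Byte[9]=CD: 2-byte lead. pending=1, acc=0xD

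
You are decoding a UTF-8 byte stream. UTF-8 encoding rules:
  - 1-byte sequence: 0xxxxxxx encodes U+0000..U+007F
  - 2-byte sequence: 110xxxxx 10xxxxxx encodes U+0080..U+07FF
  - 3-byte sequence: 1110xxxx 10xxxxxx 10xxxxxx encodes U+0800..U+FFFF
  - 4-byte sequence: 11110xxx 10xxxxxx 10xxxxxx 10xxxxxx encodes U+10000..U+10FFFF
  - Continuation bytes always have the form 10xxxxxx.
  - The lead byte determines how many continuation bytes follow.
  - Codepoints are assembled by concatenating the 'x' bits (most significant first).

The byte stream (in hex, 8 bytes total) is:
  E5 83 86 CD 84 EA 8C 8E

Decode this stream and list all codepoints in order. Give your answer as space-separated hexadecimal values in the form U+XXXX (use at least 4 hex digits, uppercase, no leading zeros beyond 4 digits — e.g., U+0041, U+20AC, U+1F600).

Answer: U+50C6 U+0344 U+A30E

Derivation:
Byte[0]=E5: 3-byte lead, need 2 cont bytes. acc=0x5
Byte[1]=83: continuation. acc=(acc<<6)|0x03=0x143
Byte[2]=86: continuation. acc=(acc<<6)|0x06=0x50C6
Completed: cp=U+50C6 (starts at byte 0)
Byte[3]=CD: 2-byte lead, need 1 cont bytes. acc=0xD
Byte[4]=84: continuation. acc=(acc<<6)|0x04=0x344
Completed: cp=U+0344 (starts at byte 3)
Byte[5]=EA: 3-byte lead, need 2 cont bytes. acc=0xA
Byte[6]=8C: continuation. acc=(acc<<6)|0x0C=0x28C
Byte[7]=8E: continuation. acc=(acc<<6)|0x0E=0xA30E
Completed: cp=U+A30E (starts at byte 5)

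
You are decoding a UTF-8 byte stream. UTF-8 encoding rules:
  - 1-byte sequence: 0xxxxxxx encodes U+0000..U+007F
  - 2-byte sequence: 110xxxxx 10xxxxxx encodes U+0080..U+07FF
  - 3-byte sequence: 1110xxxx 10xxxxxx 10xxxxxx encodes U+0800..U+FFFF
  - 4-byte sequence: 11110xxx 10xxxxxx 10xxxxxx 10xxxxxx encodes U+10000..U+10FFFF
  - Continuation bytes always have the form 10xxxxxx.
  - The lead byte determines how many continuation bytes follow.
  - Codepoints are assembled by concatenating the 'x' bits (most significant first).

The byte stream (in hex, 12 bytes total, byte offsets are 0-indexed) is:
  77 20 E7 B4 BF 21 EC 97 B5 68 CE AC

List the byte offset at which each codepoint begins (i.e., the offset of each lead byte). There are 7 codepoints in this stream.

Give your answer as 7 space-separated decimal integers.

Answer: 0 1 2 5 6 9 10

Derivation:
Byte[0]=77: 1-byte ASCII. cp=U+0077
Byte[1]=20: 1-byte ASCII. cp=U+0020
Byte[2]=E7: 3-byte lead, need 2 cont bytes. acc=0x7
Byte[3]=B4: continuation. acc=(acc<<6)|0x34=0x1F4
Byte[4]=BF: continuation. acc=(acc<<6)|0x3F=0x7D3F
Completed: cp=U+7D3F (starts at byte 2)
Byte[5]=21: 1-byte ASCII. cp=U+0021
Byte[6]=EC: 3-byte lead, need 2 cont bytes. acc=0xC
Byte[7]=97: continuation. acc=(acc<<6)|0x17=0x317
Byte[8]=B5: continuation. acc=(acc<<6)|0x35=0xC5F5
Completed: cp=U+C5F5 (starts at byte 6)
Byte[9]=68: 1-byte ASCII. cp=U+0068
Byte[10]=CE: 2-byte lead, need 1 cont bytes. acc=0xE
Byte[11]=AC: continuation. acc=(acc<<6)|0x2C=0x3AC
Completed: cp=U+03AC (starts at byte 10)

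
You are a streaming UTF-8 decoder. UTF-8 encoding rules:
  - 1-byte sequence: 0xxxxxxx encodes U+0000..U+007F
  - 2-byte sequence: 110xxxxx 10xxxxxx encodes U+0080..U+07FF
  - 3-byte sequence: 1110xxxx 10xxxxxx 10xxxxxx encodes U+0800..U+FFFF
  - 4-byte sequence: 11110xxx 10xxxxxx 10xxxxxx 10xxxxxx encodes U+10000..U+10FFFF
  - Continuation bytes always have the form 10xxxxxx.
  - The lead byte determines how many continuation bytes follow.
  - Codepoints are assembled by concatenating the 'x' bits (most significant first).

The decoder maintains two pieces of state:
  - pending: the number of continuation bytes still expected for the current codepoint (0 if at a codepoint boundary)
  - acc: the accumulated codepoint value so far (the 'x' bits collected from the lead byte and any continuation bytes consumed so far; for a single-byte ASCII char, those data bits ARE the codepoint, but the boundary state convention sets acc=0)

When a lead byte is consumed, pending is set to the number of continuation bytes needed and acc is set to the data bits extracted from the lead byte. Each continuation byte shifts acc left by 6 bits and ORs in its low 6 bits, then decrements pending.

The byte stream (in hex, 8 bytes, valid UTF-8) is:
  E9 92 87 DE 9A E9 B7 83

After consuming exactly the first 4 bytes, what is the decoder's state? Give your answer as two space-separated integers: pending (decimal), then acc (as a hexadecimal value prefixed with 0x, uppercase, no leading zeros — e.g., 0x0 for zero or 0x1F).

Answer: 1 0x1E

Derivation:
Byte[0]=E9: 3-byte lead. pending=2, acc=0x9
Byte[1]=92: continuation. acc=(acc<<6)|0x12=0x252, pending=1
Byte[2]=87: continuation. acc=(acc<<6)|0x07=0x9487, pending=0
Byte[3]=DE: 2-byte lead. pending=1, acc=0x1E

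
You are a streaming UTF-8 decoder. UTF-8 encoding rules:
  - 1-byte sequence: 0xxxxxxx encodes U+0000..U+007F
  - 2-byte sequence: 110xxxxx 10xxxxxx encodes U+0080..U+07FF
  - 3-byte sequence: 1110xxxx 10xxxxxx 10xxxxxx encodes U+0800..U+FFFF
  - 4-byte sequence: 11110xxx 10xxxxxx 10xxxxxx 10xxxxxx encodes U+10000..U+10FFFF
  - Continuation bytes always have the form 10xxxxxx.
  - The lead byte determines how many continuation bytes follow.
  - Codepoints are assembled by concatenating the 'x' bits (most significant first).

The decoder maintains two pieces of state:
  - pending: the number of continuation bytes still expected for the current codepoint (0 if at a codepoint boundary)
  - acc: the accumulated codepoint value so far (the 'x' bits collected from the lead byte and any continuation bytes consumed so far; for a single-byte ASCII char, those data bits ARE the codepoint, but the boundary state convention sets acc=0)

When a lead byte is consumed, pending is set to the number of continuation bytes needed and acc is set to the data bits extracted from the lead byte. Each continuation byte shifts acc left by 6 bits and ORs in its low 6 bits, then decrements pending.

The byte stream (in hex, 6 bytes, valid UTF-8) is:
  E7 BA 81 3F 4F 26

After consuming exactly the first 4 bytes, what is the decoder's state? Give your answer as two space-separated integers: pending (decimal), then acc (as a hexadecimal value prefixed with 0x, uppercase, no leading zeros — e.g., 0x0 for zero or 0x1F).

Byte[0]=E7: 3-byte lead. pending=2, acc=0x7
Byte[1]=BA: continuation. acc=(acc<<6)|0x3A=0x1FA, pending=1
Byte[2]=81: continuation. acc=(acc<<6)|0x01=0x7E81, pending=0
Byte[3]=3F: 1-byte. pending=0, acc=0x0

Answer: 0 0x0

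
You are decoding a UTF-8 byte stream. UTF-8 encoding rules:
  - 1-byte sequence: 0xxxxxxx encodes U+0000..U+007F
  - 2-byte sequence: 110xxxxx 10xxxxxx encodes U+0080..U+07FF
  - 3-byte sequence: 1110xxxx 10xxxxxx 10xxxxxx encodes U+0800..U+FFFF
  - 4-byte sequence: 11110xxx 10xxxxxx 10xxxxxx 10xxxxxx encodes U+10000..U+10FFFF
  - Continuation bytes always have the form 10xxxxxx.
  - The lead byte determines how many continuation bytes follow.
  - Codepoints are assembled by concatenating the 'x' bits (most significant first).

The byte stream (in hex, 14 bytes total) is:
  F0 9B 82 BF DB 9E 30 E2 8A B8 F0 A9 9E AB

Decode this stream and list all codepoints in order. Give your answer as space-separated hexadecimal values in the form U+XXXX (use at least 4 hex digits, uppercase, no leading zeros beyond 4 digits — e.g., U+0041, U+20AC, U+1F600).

Byte[0]=F0: 4-byte lead, need 3 cont bytes. acc=0x0
Byte[1]=9B: continuation. acc=(acc<<6)|0x1B=0x1B
Byte[2]=82: continuation. acc=(acc<<6)|0x02=0x6C2
Byte[3]=BF: continuation. acc=(acc<<6)|0x3F=0x1B0BF
Completed: cp=U+1B0BF (starts at byte 0)
Byte[4]=DB: 2-byte lead, need 1 cont bytes. acc=0x1B
Byte[5]=9E: continuation. acc=(acc<<6)|0x1E=0x6DE
Completed: cp=U+06DE (starts at byte 4)
Byte[6]=30: 1-byte ASCII. cp=U+0030
Byte[7]=E2: 3-byte lead, need 2 cont bytes. acc=0x2
Byte[8]=8A: continuation. acc=(acc<<6)|0x0A=0x8A
Byte[9]=B8: continuation. acc=(acc<<6)|0x38=0x22B8
Completed: cp=U+22B8 (starts at byte 7)
Byte[10]=F0: 4-byte lead, need 3 cont bytes. acc=0x0
Byte[11]=A9: continuation. acc=(acc<<6)|0x29=0x29
Byte[12]=9E: continuation. acc=(acc<<6)|0x1E=0xA5E
Byte[13]=AB: continuation. acc=(acc<<6)|0x2B=0x297AB
Completed: cp=U+297AB (starts at byte 10)

Answer: U+1B0BF U+06DE U+0030 U+22B8 U+297AB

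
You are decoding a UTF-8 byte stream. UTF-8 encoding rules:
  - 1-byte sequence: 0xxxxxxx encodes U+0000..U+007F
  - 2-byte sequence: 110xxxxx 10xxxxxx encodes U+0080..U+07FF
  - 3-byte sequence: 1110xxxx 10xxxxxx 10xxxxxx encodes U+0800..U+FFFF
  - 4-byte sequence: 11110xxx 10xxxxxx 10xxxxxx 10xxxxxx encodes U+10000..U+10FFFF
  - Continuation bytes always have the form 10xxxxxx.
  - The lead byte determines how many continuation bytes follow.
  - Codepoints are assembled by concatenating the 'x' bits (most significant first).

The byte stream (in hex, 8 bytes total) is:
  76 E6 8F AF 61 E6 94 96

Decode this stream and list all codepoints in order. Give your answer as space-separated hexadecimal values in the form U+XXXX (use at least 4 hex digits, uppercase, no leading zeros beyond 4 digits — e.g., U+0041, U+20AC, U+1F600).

Byte[0]=76: 1-byte ASCII. cp=U+0076
Byte[1]=E6: 3-byte lead, need 2 cont bytes. acc=0x6
Byte[2]=8F: continuation. acc=(acc<<6)|0x0F=0x18F
Byte[3]=AF: continuation. acc=(acc<<6)|0x2F=0x63EF
Completed: cp=U+63EF (starts at byte 1)
Byte[4]=61: 1-byte ASCII. cp=U+0061
Byte[5]=E6: 3-byte lead, need 2 cont bytes. acc=0x6
Byte[6]=94: continuation. acc=(acc<<6)|0x14=0x194
Byte[7]=96: continuation. acc=(acc<<6)|0x16=0x6516
Completed: cp=U+6516 (starts at byte 5)

Answer: U+0076 U+63EF U+0061 U+6516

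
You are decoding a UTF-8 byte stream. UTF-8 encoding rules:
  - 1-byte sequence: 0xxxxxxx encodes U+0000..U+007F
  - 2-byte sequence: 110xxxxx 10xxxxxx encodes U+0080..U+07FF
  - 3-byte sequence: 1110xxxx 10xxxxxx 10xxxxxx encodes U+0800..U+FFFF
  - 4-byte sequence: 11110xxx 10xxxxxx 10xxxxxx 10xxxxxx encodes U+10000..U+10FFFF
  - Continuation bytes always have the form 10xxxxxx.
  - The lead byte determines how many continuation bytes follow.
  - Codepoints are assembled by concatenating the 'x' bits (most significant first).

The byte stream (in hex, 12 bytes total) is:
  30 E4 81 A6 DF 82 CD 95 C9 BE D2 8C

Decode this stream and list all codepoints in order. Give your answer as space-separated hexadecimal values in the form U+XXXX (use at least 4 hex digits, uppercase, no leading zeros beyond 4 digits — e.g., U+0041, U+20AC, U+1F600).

Answer: U+0030 U+4066 U+07C2 U+0355 U+027E U+048C

Derivation:
Byte[0]=30: 1-byte ASCII. cp=U+0030
Byte[1]=E4: 3-byte lead, need 2 cont bytes. acc=0x4
Byte[2]=81: continuation. acc=(acc<<6)|0x01=0x101
Byte[3]=A6: continuation. acc=(acc<<6)|0x26=0x4066
Completed: cp=U+4066 (starts at byte 1)
Byte[4]=DF: 2-byte lead, need 1 cont bytes. acc=0x1F
Byte[5]=82: continuation. acc=(acc<<6)|0x02=0x7C2
Completed: cp=U+07C2 (starts at byte 4)
Byte[6]=CD: 2-byte lead, need 1 cont bytes. acc=0xD
Byte[7]=95: continuation. acc=(acc<<6)|0x15=0x355
Completed: cp=U+0355 (starts at byte 6)
Byte[8]=C9: 2-byte lead, need 1 cont bytes. acc=0x9
Byte[9]=BE: continuation. acc=(acc<<6)|0x3E=0x27E
Completed: cp=U+027E (starts at byte 8)
Byte[10]=D2: 2-byte lead, need 1 cont bytes. acc=0x12
Byte[11]=8C: continuation. acc=(acc<<6)|0x0C=0x48C
Completed: cp=U+048C (starts at byte 10)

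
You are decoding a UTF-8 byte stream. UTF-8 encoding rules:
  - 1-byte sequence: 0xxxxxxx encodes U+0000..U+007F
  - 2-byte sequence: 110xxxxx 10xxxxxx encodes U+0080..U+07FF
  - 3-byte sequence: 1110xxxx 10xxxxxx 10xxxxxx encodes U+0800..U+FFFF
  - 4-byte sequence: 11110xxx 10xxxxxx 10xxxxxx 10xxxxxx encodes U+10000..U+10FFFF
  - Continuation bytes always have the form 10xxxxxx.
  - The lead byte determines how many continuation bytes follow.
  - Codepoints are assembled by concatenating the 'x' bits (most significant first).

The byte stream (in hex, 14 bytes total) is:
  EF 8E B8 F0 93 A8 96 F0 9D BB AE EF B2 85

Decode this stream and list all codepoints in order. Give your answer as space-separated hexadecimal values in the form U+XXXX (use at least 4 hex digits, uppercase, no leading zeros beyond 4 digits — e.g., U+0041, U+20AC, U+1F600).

Byte[0]=EF: 3-byte lead, need 2 cont bytes. acc=0xF
Byte[1]=8E: continuation. acc=(acc<<6)|0x0E=0x3CE
Byte[2]=B8: continuation. acc=(acc<<6)|0x38=0xF3B8
Completed: cp=U+F3B8 (starts at byte 0)
Byte[3]=F0: 4-byte lead, need 3 cont bytes. acc=0x0
Byte[4]=93: continuation. acc=(acc<<6)|0x13=0x13
Byte[5]=A8: continuation. acc=(acc<<6)|0x28=0x4E8
Byte[6]=96: continuation. acc=(acc<<6)|0x16=0x13A16
Completed: cp=U+13A16 (starts at byte 3)
Byte[7]=F0: 4-byte lead, need 3 cont bytes. acc=0x0
Byte[8]=9D: continuation. acc=(acc<<6)|0x1D=0x1D
Byte[9]=BB: continuation. acc=(acc<<6)|0x3B=0x77B
Byte[10]=AE: continuation. acc=(acc<<6)|0x2E=0x1DEEE
Completed: cp=U+1DEEE (starts at byte 7)
Byte[11]=EF: 3-byte lead, need 2 cont bytes. acc=0xF
Byte[12]=B2: continuation. acc=(acc<<6)|0x32=0x3F2
Byte[13]=85: continuation. acc=(acc<<6)|0x05=0xFC85
Completed: cp=U+FC85 (starts at byte 11)

Answer: U+F3B8 U+13A16 U+1DEEE U+FC85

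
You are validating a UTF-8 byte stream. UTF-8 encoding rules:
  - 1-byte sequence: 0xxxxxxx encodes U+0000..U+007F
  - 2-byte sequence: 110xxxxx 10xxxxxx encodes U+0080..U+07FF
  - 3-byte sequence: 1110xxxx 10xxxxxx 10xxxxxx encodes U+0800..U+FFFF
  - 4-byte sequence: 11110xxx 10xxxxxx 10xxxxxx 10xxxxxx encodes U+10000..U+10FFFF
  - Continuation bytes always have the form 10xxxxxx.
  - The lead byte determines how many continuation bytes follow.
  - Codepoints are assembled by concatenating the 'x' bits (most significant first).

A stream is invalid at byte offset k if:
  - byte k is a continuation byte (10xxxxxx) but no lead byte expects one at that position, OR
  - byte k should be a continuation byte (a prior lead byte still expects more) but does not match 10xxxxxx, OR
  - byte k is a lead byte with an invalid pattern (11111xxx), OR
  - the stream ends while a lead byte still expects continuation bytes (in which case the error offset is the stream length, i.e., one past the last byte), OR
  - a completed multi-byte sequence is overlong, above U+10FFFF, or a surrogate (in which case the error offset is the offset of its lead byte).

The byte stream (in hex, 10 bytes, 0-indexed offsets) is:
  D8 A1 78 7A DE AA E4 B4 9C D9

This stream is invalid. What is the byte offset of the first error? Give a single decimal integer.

Answer: 10

Derivation:
Byte[0]=D8: 2-byte lead, need 1 cont bytes. acc=0x18
Byte[1]=A1: continuation. acc=(acc<<6)|0x21=0x621
Completed: cp=U+0621 (starts at byte 0)
Byte[2]=78: 1-byte ASCII. cp=U+0078
Byte[3]=7A: 1-byte ASCII. cp=U+007A
Byte[4]=DE: 2-byte lead, need 1 cont bytes. acc=0x1E
Byte[5]=AA: continuation. acc=(acc<<6)|0x2A=0x7AA
Completed: cp=U+07AA (starts at byte 4)
Byte[6]=E4: 3-byte lead, need 2 cont bytes. acc=0x4
Byte[7]=B4: continuation. acc=(acc<<6)|0x34=0x134
Byte[8]=9C: continuation. acc=(acc<<6)|0x1C=0x4D1C
Completed: cp=U+4D1C (starts at byte 6)
Byte[9]=D9: 2-byte lead, need 1 cont bytes. acc=0x19
Byte[10]: stream ended, expected continuation. INVALID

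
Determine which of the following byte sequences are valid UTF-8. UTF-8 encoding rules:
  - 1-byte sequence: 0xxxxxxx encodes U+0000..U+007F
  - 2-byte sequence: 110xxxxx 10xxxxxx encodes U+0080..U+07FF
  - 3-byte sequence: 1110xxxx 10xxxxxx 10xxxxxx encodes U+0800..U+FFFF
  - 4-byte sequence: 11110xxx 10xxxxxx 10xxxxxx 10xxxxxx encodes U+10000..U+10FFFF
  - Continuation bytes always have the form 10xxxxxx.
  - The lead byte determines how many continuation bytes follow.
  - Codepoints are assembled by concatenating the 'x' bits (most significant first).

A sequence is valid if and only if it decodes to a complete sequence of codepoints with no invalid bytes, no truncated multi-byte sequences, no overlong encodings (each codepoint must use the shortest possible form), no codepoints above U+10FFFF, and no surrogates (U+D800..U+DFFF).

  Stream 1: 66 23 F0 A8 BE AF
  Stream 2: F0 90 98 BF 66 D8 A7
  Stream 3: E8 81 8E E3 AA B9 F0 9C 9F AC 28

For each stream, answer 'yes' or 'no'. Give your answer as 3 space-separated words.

Answer: yes yes yes

Derivation:
Stream 1: decodes cleanly. VALID
Stream 2: decodes cleanly. VALID
Stream 3: decodes cleanly. VALID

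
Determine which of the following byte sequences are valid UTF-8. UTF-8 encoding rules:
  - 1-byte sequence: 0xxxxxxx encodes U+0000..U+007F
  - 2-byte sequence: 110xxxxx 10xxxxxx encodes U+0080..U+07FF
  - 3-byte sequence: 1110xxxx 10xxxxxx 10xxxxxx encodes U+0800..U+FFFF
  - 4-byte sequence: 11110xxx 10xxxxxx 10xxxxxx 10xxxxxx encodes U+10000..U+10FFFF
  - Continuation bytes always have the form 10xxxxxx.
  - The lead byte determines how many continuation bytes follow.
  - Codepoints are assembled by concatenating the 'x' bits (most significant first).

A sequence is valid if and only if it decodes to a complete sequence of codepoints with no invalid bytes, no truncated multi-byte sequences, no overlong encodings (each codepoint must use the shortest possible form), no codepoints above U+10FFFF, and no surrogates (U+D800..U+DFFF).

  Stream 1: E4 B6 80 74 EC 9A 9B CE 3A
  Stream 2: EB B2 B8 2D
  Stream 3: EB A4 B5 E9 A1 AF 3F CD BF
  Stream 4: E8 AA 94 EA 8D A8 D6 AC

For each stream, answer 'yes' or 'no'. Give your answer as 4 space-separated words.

Answer: no yes yes yes

Derivation:
Stream 1: error at byte offset 8. INVALID
Stream 2: decodes cleanly. VALID
Stream 3: decodes cleanly. VALID
Stream 4: decodes cleanly. VALID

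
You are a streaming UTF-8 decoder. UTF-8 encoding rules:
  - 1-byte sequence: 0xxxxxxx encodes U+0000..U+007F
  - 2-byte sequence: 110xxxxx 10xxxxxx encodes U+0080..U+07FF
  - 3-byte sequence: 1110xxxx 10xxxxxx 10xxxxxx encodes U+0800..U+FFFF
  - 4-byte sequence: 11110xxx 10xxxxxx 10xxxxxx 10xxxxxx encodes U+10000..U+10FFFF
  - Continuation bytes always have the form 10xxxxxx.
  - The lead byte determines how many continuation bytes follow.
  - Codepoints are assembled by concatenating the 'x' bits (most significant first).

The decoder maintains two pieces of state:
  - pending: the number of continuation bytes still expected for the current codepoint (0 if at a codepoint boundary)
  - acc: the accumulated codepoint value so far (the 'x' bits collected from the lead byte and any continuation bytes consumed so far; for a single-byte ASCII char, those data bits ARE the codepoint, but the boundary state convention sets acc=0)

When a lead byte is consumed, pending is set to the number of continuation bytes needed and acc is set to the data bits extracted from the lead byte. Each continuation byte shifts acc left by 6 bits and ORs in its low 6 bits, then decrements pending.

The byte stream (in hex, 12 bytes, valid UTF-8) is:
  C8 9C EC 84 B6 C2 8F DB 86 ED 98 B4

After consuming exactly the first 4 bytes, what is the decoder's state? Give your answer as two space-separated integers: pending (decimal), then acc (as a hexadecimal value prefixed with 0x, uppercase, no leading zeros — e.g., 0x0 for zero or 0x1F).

Answer: 1 0x304

Derivation:
Byte[0]=C8: 2-byte lead. pending=1, acc=0x8
Byte[1]=9C: continuation. acc=(acc<<6)|0x1C=0x21C, pending=0
Byte[2]=EC: 3-byte lead. pending=2, acc=0xC
Byte[3]=84: continuation. acc=(acc<<6)|0x04=0x304, pending=1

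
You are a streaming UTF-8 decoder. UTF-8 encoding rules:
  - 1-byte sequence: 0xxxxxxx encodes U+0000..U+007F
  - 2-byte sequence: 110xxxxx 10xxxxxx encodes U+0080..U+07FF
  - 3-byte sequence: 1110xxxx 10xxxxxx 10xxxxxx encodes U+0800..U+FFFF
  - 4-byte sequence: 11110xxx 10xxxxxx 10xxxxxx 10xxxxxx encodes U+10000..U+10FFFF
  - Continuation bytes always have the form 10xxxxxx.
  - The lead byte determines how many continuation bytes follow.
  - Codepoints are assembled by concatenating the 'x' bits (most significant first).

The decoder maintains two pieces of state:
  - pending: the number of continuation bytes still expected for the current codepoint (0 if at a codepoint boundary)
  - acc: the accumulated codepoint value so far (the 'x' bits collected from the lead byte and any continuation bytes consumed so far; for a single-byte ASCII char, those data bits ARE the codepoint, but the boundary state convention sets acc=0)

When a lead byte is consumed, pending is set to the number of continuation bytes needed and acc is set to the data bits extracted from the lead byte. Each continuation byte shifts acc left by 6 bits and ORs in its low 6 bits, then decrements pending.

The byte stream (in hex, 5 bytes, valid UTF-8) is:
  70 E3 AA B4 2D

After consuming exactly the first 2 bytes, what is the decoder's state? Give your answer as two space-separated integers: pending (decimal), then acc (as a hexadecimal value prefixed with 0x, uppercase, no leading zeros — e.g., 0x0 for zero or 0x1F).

Byte[0]=70: 1-byte. pending=0, acc=0x0
Byte[1]=E3: 3-byte lead. pending=2, acc=0x3

Answer: 2 0x3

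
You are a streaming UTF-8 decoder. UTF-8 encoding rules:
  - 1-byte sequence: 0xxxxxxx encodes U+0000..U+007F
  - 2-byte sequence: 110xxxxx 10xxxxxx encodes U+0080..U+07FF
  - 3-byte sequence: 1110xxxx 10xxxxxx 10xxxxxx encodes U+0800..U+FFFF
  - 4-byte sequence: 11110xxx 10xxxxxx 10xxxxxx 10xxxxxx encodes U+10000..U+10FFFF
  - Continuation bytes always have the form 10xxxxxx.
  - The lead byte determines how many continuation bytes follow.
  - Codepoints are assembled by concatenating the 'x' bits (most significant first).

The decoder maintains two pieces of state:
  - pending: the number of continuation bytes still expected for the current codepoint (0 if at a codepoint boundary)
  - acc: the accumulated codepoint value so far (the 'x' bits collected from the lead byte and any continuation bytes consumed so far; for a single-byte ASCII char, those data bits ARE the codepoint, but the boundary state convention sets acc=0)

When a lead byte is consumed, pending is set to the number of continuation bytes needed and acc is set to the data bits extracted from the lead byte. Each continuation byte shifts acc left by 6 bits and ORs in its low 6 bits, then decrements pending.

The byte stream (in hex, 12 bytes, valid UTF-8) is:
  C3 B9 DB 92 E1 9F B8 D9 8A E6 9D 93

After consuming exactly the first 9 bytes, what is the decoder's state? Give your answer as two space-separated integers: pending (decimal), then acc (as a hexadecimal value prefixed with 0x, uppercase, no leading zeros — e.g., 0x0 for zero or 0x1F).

Answer: 0 0x64A

Derivation:
Byte[0]=C3: 2-byte lead. pending=1, acc=0x3
Byte[1]=B9: continuation. acc=(acc<<6)|0x39=0xF9, pending=0
Byte[2]=DB: 2-byte lead. pending=1, acc=0x1B
Byte[3]=92: continuation. acc=(acc<<6)|0x12=0x6D2, pending=0
Byte[4]=E1: 3-byte lead. pending=2, acc=0x1
Byte[5]=9F: continuation. acc=(acc<<6)|0x1F=0x5F, pending=1
Byte[6]=B8: continuation. acc=(acc<<6)|0x38=0x17F8, pending=0
Byte[7]=D9: 2-byte lead. pending=1, acc=0x19
Byte[8]=8A: continuation. acc=(acc<<6)|0x0A=0x64A, pending=0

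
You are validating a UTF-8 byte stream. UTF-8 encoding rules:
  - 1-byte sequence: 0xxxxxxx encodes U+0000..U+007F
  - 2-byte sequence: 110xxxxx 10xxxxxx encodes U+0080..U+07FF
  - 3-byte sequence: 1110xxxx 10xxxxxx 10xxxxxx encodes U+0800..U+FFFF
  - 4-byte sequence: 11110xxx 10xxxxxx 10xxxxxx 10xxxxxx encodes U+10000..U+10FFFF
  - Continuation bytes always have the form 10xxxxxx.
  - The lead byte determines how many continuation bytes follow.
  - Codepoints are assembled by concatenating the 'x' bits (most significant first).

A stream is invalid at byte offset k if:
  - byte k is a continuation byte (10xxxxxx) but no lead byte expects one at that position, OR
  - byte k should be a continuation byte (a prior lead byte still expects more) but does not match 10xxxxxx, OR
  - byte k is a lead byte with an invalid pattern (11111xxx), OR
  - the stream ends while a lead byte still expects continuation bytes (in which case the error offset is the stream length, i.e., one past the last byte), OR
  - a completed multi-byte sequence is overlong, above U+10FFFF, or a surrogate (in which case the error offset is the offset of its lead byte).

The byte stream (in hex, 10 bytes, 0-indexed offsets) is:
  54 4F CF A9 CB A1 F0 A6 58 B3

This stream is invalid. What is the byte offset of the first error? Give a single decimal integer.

Answer: 8

Derivation:
Byte[0]=54: 1-byte ASCII. cp=U+0054
Byte[1]=4F: 1-byte ASCII. cp=U+004F
Byte[2]=CF: 2-byte lead, need 1 cont bytes. acc=0xF
Byte[3]=A9: continuation. acc=(acc<<6)|0x29=0x3E9
Completed: cp=U+03E9 (starts at byte 2)
Byte[4]=CB: 2-byte lead, need 1 cont bytes. acc=0xB
Byte[5]=A1: continuation. acc=(acc<<6)|0x21=0x2E1
Completed: cp=U+02E1 (starts at byte 4)
Byte[6]=F0: 4-byte lead, need 3 cont bytes. acc=0x0
Byte[7]=A6: continuation. acc=(acc<<6)|0x26=0x26
Byte[8]=58: expected 10xxxxxx continuation. INVALID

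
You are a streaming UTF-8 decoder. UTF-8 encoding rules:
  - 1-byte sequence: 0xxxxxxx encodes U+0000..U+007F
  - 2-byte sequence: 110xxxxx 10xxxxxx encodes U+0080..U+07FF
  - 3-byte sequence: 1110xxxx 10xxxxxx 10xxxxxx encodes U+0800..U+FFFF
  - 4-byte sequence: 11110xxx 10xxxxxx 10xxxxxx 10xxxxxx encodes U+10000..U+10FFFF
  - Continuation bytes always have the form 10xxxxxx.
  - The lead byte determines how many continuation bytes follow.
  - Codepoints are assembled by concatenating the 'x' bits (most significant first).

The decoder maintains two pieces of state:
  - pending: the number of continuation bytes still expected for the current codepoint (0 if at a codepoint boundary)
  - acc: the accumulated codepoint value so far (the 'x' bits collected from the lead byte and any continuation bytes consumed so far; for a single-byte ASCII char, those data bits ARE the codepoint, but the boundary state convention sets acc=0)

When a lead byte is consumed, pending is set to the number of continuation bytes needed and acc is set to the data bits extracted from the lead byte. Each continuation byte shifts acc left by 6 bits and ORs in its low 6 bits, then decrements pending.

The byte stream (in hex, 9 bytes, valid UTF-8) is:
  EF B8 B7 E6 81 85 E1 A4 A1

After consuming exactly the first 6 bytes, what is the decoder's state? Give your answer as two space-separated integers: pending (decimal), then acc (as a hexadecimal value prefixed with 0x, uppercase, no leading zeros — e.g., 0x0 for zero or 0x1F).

Byte[0]=EF: 3-byte lead. pending=2, acc=0xF
Byte[1]=B8: continuation. acc=(acc<<6)|0x38=0x3F8, pending=1
Byte[2]=B7: continuation. acc=(acc<<6)|0x37=0xFE37, pending=0
Byte[3]=E6: 3-byte lead. pending=2, acc=0x6
Byte[4]=81: continuation. acc=(acc<<6)|0x01=0x181, pending=1
Byte[5]=85: continuation. acc=(acc<<6)|0x05=0x6045, pending=0

Answer: 0 0x6045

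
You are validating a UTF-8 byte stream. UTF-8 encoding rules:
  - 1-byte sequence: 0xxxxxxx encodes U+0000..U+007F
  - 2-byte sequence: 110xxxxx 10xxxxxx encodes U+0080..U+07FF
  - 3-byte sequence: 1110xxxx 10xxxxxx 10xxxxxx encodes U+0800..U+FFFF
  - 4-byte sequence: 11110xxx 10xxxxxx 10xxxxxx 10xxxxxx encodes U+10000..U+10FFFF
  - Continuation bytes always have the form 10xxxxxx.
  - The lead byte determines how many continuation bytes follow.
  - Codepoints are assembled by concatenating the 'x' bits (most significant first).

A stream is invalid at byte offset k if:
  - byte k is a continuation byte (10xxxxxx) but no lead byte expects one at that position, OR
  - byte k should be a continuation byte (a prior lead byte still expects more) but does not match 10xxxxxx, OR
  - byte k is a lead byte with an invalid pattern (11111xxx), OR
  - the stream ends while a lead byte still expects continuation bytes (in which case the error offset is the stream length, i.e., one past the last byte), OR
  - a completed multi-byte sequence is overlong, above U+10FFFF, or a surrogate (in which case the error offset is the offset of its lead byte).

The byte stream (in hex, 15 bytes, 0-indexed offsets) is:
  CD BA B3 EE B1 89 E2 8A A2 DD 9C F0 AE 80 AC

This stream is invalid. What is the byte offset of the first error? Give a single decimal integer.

Answer: 2

Derivation:
Byte[0]=CD: 2-byte lead, need 1 cont bytes. acc=0xD
Byte[1]=BA: continuation. acc=(acc<<6)|0x3A=0x37A
Completed: cp=U+037A (starts at byte 0)
Byte[2]=B3: INVALID lead byte (not 0xxx/110x/1110/11110)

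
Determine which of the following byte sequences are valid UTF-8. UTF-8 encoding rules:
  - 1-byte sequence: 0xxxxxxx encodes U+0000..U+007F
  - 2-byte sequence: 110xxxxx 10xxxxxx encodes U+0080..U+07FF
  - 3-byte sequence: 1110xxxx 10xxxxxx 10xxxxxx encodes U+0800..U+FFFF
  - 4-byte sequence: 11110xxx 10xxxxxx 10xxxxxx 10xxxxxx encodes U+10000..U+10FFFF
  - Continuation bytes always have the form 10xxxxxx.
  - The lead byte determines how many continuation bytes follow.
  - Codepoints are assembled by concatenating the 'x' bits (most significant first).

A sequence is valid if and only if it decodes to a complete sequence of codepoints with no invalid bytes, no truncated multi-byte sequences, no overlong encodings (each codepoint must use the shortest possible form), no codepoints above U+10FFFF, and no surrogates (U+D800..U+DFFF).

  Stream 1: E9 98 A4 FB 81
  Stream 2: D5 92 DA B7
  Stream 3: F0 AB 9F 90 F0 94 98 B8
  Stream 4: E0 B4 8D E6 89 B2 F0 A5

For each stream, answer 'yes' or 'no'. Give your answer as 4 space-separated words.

Answer: no yes yes no

Derivation:
Stream 1: error at byte offset 3. INVALID
Stream 2: decodes cleanly. VALID
Stream 3: decodes cleanly. VALID
Stream 4: error at byte offset 8. INVALID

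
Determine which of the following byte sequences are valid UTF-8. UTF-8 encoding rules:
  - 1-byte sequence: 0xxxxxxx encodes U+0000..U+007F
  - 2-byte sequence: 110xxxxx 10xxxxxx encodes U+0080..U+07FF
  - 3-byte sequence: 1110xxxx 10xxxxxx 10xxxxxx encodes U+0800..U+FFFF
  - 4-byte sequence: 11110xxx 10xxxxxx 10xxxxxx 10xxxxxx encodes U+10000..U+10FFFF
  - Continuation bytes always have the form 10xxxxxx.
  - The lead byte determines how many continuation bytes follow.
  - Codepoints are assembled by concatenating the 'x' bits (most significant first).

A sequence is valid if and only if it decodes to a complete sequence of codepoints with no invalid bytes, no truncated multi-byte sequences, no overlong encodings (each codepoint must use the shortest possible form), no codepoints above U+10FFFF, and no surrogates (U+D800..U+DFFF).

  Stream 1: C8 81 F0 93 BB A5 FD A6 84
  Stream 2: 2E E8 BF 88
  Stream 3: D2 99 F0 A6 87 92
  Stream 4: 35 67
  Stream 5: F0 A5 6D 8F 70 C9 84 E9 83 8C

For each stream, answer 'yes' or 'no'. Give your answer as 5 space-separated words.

Answer: no yes yes yes no

Derivation:
Stream 1: error at byte offset 6. INVALID
Stream 2: decodes cleanly. VALID
Stream 3: decodes cleanly. VALID
Stream 4: decodes cleanly. VALID
Stream 5: error at byte offset 2. INVALID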